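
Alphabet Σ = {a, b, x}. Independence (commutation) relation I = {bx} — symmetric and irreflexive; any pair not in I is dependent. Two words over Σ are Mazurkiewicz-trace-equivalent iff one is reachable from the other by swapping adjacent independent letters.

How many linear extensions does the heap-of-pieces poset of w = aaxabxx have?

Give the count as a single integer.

0(a) covers ∅
1(a) covers 0:a
2(x) covers 1:a
3(a) covers 2:x
4(b) covers 3:a
5(x) covers 3:a
6(x) covers 5:x
floor of heap: 0:a
completions by unplaced set U, small U first (add the entries for U minus each lowest piece of U):
  |U|=1: {4}:1  {6}:1
  |U|=2: {4,6}:2  {5,6}:1
  |U|=3: {4,5,6}:3
  |U|=4: {3,4,5,6}:3
  |U|=5: {2,3,4,5,6}:3
  start at 0(a): 3

3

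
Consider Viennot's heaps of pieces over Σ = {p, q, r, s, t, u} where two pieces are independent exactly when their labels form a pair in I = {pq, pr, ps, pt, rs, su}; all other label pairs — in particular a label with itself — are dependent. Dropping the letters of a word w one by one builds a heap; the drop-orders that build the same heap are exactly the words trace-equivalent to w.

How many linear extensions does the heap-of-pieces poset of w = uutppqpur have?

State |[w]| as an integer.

#0=u has no predecessor
#1=u depends on [0:u]
#2=t depends on [1:u]
#3=p depends on [1:u]
#4=p depends on [3:p]
#5=q depends on [2:t]
#6=p depends on [4:p]
#7=u depends on [5:q, 6:p]
#8=r depends on [7:u]
sources: [0:u]
N(rest) = Σ N(rest − s) over sources s of rest; N(one piece) = 1:
  size 1 → [8]=1
  size 2 → [7,8]=1
  size 3 → [5,7,8]=1  [6,7,8]=1
  size 4 → [2,5,7,8]=1  [4,6,7,8]=1  [5,6,7,8]=2
  size 5 → [2,5,6,7,8]=3  [3,4,6,7,8]=1  [4,5,6,7,8]=3
  size 6 → [2,4,5,6,7,8]=6  [3,4,5,6,7,8]=4
  size 7 → [2,3,4,5,6,7,8]=10
  first=0(u) contributes 10

10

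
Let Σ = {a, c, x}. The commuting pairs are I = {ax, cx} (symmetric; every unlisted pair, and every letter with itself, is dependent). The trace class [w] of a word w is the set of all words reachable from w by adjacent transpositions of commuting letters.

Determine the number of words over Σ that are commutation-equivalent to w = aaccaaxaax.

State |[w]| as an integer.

#0=a has no predecessor
#1=a depends on [0:a]
#2=c depends on [1:a]
#3=c depends on [2:c]
#4=a depends on [3:c]
#5=a depends on [4:a]
#6=x has no predecessor
#7=a depends on [5:a]
#8=a depends on [7:a]
#9=x depends on [6:x]
sources: [0:a, 6:x]
N(rest) = Σ N(rest − s) over sources s of rest; N(one piece) = 1:
  size 1 → [8]=1  [9]=1
  size 2 → [6,9]=1  [7,8]=1  [8,9]=2
  size 3 → [5,7,8]=1  [6,8,9]=3  [7,8,9]=3
  size 4 → [4,5,7,8]=1  [5,7,8,9]=4  [6,7,8,9]=6
  size 5 → [3,4,5,7,8]=1  [4,5,7,8,9]=5  [5,6,7,8,9]=10
  size 6 → [2,3,4,5,7,8]=1  [3,4,5,7,8,9]=6  [4,5,6,7,8,9]=15
  size 7 → [1,2,3,4,5,7,8]=1  [2,3,4,5,7,8,9]=7  [3,4,5,6,7,8,9]=21
  size 8 → [0,1,2,3,4,5,7,8]=1  [1,2,3,4,5,7,8,9]=8  [2,3,4,5,6,7,8,9]=28
  first=0(a) contributes 36
  first=6(x) contributes 9
|[w]| = 45

45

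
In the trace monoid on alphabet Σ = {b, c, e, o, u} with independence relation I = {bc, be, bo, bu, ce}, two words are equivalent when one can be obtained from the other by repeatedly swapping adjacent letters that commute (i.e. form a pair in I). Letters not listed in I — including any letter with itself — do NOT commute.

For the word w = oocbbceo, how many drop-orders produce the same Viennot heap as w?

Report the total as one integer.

84

0(o) covers ∅
1(o) covers 0:o
2(c) covers 1:o
3(b) covers ∅
4(b) covers 3:b
5(c) covers 2:c
6(e) covers 1:o
7(o) covers 5:c, 6:e
floor of heap: 0:o, 3:b
completions by unplaced set U, small U first (add the entries for U minus each lowest piece of U):
  |U|=1: {4}:1  {7}:1
  |U|=2: {3,4}:1  {4,7}:2  {5,7}:1  {6,7}:1
  |U|=3: {2,5,7}:1  {3,4,7}:3  {4,5,7}:3  {4,6,7}:3  {5,6,7}:2
  |U|=4: {2,4,5,7}:4  {2,5,6,7}:3  {3,4,5,7}:6  {3,4,6,7}:6  {4,5,6,7}:8
  |U|=5: {1,2,5,6,7}:3  {2,3,4,5,7}:10  {2,4,5,6,7}:15  {3,4,5,6,7}:20
  |U|=6: {0,1,2,5,6,7}:3  {1,2,4,5,6,7}:18  {2,3,4,5,6,7}:45
  start at 0(o): 63
  start at 3(b): 21
sum over floor = 84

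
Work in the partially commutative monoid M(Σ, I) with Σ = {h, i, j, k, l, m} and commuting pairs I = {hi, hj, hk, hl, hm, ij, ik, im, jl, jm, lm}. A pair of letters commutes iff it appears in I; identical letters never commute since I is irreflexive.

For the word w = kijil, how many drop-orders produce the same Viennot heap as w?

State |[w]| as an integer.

drop 0:k onto floor
drop 1:i onto floor
drop 2:j onto {0:k}
drop 3:i onto {1:i}
drop 4:l onto {0:k, 3:i}
ground layer = {0:k, 1:i}
drop-orders for the pieces not yet dropped (sum over which currently-grounded one goes next):
  1 to go: {2} 1  {4} 1
  2 to go: {2,4} 2  {3,4} 1
  3 to go: {0,2,4} 2  {1,3,4} 1  {2,3,4} 3
  if 0:k drops first: 4 orders
  if 1:i drops first: 5 orders
heap linearizations: 9

9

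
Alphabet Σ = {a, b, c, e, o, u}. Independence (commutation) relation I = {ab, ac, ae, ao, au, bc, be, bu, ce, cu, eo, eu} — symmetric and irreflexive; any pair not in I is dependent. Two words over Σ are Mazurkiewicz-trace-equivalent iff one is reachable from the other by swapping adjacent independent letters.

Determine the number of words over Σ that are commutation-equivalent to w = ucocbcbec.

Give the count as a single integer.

180

0(u) covers ∅
1(c) covers ∅
2(o) covers 0:u, 1:c
3(c) covers 2:o
4(b) covers 2:o
5(c) covers 3:c
6(b) covers 4:b
7(e) covers ∅
8(c) covers 5:c
floor of heap: 0:u, 1:c, 7:e
completions by unplaced set U, small U first (add the entries for U minus each lowest piece of U):
  |U|=1: {6}:1  {7}:1  {8}:1
  |U|=2: {4,6}:1  {5,8}:1  {6,7}:2  {6,8}:2  {7,8}:2
  |U|=3: {3,5,8}:1  {4,6,7}:3  {4,6,8}:3  {5,6,8}:3  {5,7,8}:3  {6,7,8}:6
  |U|=4: {3,5,6,8}:4  {3,5,7,8}:4  {4,5,6,8}:6  {4,6,7,8}:12  {5,6,7,8}:12
  |U|=5: {3,4,5,6,8}:10  {3,5,6,7,8}:20  {4,5,6,7,8}:30
  |U|=6: {2,3,4,5,6,8}:10  {3,4,5,6,7,8}:60
  |U|=7: {0,2,3,4,5,6,8}:10  {1,2,3,4,5,6,8}:10  {2,3,4,5,6,7,8}:70
  start at 0(u): 80
  start at 1(c): 80
  start at 7(e): 20
sum over floor = 180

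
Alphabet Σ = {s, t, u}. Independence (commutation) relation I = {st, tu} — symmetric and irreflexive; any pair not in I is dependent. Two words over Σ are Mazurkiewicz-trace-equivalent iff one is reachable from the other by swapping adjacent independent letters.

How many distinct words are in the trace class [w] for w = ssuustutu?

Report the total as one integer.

36

#0=s has no predecessor
#1=s depends on [0:s]
#2=u depends on [1:s]
#3=u depends on [2:u]
#4=s depends on [3:u]
#5=t has no predecessor
#6=u depends on [4:s]
#7=t depends on [5:t]
#8=u depends on [6:u]
sources: [0:s, 5:t]
N(rest) = Σ N(rest − s) over sources s of rest; N(one piece) = 1:
  size 1 → [7]=1  [8]=1
  size 2 → [5,7]=1  [6,8]=1  [7,8]=2
  size 3 → [4,6,8]=1  [5,7,8]=3  [6,7,8]=3
  size 4 → [3,4,6,8]=1  [4,6,7,8]=4  [5,6,7,8]=6
  size 5 → [2,3,4,6,8]=1  [3,4,6,7,8]=5  [4,5,6,7,8]=10
  size 6 → [1,2,3,4,6,8]=1  [2,3,4,6,7,8]=6  [3,4,5,6,7,8]=15
  size 7 → [0,1,2,3,4,6,8]=1  [1,2,3,4,6,7,8]=7  [2,3,4,5,6,7,8]=21
  first=0(s) contributes 28
  first=5(t) contributes 8
|[w]| = 36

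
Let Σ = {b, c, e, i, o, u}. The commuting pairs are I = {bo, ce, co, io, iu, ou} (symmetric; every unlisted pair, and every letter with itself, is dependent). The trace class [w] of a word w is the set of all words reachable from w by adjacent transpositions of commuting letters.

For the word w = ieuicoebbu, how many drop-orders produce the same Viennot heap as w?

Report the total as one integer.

14

#0=i has no predecessor
#1=e depends on [0:i]
#2=u depends on [1:e]
#3=i depends on [1:e]
#4=c depends on [2:u, 3:i]
#5=o depends on [1:e]
#6=e depends on [2:u, 3:i, 5:o]
#7=b depends on [4:c, 6:e]
#8=b depends on [7:b]
#9=u depends on [8:b]
sources: [0:i]
N(rest) = Σ N(rest − s) over sources s of rest; N(one piece) = 1:
  size 1 → [9]=1
  size 2 → [8,9]=1
  size 3 → [7,8,9]=1
  size 4 → [4,7,8,9]=1  [6,7,8,9]=1
  size 5 → [4,6,7,8,9]=2  [5,6,7,8,9]=1
  size 6 → [2,4,6,7,8,9]=2  [3,4,6,7,8,9]=2  [4,5,6,7,8,9]=3
  size 7 → [2,3,4,6,7,8,9]=4  [2,4,5,6,7,8,9]=5  [3,4,5,6,7,8,9]=5
  size 8 → [2,3,4,5,6,7,8,9]=14
  first=0(i) contributes 14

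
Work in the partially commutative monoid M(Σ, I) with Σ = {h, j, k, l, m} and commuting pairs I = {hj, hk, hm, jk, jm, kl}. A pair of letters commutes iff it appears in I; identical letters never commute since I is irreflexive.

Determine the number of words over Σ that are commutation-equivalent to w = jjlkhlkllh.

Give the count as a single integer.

45

drop 0:j onto floor
drop 1:j onto {0:j}
drop 2:l onto {1:j}
drop 3:k onto floor
drop 4:h onto {2:l}
drop 5:l onto {4:h}
drop 6:k onto {3:k}
drop 7:l onto {5:l}
drop 8:l onto {7:l}
drop 9:h onto {8:l}
ground layer = {0:j, 3:k}
drop-orders for the pieces not yet dropped (sum over which currently-grounded one goes next):
  1 to go: {6} 1  {9} 1
  2 to go: {3,6} 1  {6,9} 2  {8,9} 1
  3 to go: {3,6,9} 3  {6,8,9} 3  {7,8,9} 1
  4 to go: {3,6,8,9} 6  {5,7,8,9} 1  {6,7,8,9} 4
  5 to go: {3,6,7,8,9} 10  {4,5,7,8,9} 1  {5,6,7,8,9} 5
  6 to go: {2,4,5,7,8,9} 1  {3,5,6,7,8,9} 15  {4,5,6,7,8,9} 6
  7 to go: {1,2,4,5,7,8,9} 1  {2,4,5,6,7,8,9} 7  {3,4,5,6,7,8,9} 21
  8 to go: {0,1,2,4,5,7,8,9} 1  {1,2,4,5,6,7,8,9} 8  {2,3,4,5,6,7,8,9} 28
  if 0:j drops first: 36 orders
  if 3:k drops first: 9 orders
heap linearizations: 45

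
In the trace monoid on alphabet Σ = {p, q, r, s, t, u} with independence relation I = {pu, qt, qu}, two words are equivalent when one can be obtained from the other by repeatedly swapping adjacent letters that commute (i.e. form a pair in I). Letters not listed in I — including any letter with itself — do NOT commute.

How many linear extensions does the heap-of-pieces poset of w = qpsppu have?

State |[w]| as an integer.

3

0(q) covers ∅
1(p) covers 0:q
2(s) covers 1:p
3(p) covers 2:s
4(p) covers 3:p
5(u) covers 2:s
floor of heap: 0:q
completions by unplaced set U, small U first (add the entries for U minus each lowest piece of U):
  |U|=1: {4}:1  {5}:1
  |U|=2: {3,4}:1  {4,5}:2
  |U|=3: {3,4,5}:3
  |U|=4: {2,3,4,5}:3
  start at 0(q): 3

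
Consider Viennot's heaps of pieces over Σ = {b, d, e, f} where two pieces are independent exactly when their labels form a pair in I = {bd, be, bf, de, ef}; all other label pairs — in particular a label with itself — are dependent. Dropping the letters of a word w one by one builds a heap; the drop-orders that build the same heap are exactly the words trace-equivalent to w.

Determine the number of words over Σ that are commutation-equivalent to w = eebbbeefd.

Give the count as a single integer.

1260

drop 0:e onto floor
drop 1:e onto {0:e}
drop 2:b onto floor
drop 3:b onto {2:b}
drop 4:b onto {3:b}
drop 5:e onto {1:e}
drop 6:e onto {5:e}
drop 7:f onto floor
drop 8:d onto {7:f}
ground layer = {0:e, 2:b, 7:f}
drop-orders for the pieces not yet dropped (sum over which currently-grounded one goes next):
  1 to go: {4} 1  {6} 1  {8} 1
  2 to go: {3,4} 1  {4,6} 2  {4,8} 2  {5,6} 1  {6,8} 2  {7,8} 1
  3 to go: {1,5,6} 1  {2,3,4} 1  {3,4,6} 3  {3,4,8} 3  {4,5,6} 3  {4,6,8} 6  {4,7,8} 3  {5,6,8} 3  {6,7,8} 3
  4 to go: {0,1,5,6} 1  {1,4,5,6} 4  {1,5,6,8} 4  {2,3,4,6} 4  {2,3,4,8} 4  {3,4,5,6} 6  {3,4,6,8} 12  {3,4,7,8} 6  {4,5,6,8} 12  {4,6,7,8} 12  {5,6,7,8} 6
  5 to go: {0,1,4,5,6} 5  {0,1,5,6,8} 5  {1,3,4,5,6} 10  {1,4,5,6,8} 20  {1,5,6,7,8} 10  {2,3,4,5,6} 10  {2,3,4,6,8} 20  {2,3,4,7,8} 10  {3,4,5,6,8} 30  {3,4,6,7,8} 30  {4,5,6,7,8} 30
  6 to go: {0,1,3,4,5,6} 15  {0,1,4,5,6,8} 30  {0,1,5,6,7,8} 15  {1,2,3,4,5,6} 20  {1,3,4,5,6,8} 60  {1,4,5,6,7,8} 60  {2,3,4,5,6,8} 60  {2,3,4,6,7,8} 60  {3,4,5,6,7,8} 90
  7 to go: {0,1,2,3,4,5,6} 35  {0,1,3,4,5,6,8} 105  {0,1,4,5,6,7,8} 105  {1,2,3,4,5,6,8} 140  {1,3,4,5,6,7,8} 210  {2,3,4,5,6,7,8} 210
  if 0:e drops first: 560 orders
  if 2:b drops first: 420 orders
  if 7:f drops first: 280 orders
heap linearizations: 1260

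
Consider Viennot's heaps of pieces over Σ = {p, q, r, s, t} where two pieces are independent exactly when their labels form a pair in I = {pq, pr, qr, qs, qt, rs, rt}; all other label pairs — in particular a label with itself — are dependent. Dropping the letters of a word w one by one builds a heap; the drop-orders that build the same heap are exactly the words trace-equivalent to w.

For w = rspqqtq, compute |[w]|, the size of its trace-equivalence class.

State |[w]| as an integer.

0(r) covers ∅
1(s) covers ∅
2(p) covers 1:s
3(q) covers ∅
4(q) covers 3:q
5(t) covers 2:p
6(q) covers 4:q
floor of heap: 0:r, 1:s, 3:q
completions by unplaced set U, small U first (add the entries for U minus each lowest piece of U):
  |U|=1: {0}:1  {5}:1  {6}:1
  |U|=2: {0,5}:2  {0,6}:2  {2,5}:1  {4,6}:1  {5,6}:2
  |U|=3: {0,2,5}:3  {0,4,6}:3  {0,5,6}:6  {1,2,5}:1  {2,5,6}:3  {3,4,6}:1  {4,5,6}:3
  |U|=4: {0,1,2,5}:4  {0,2,5,6}:12  {0,3,4,6}:4  {0,4,5,6}:12  {1,2,5,6}:4  {2,4,5,6}:6  {3,4,5,6}:4
  |U|=5: {0,1,2,5,6}:20  {0,2,4,5,6}:30  {0,3,4,5,6}:20  {1,2,4,5,6}:10  {2,3,4,5,6}:10
  start at 0(r): 20
  start at 1(s): 60
  start at 3(q): 60
sum over floor = 140

140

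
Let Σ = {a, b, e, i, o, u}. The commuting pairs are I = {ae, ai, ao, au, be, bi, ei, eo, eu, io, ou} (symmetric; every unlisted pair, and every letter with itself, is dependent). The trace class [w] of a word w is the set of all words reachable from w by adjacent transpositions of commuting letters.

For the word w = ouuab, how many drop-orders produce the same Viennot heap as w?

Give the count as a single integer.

12

0(o) covers ∅
1(u) covers ∅
2(u) covers 1:u
3(a) covers ∅
4(b) covers 0:o, 2:u, 3:a
floor of heap: 0:o, 1:u, 3:a
completions by unplaced set U, small U first (add the entries for U minus each lowest piece of U):
  |U|=1: {4}:1
  |U|=2: {0,4}:1  {2,4}:1  {3,4}:1
  |U|=3: {0,2,4}:2  {0,3,4}:2  {1,2,4}:1  {2,3,4}:2
  start at 0(o): 3
  start at 1(u): 6
  start at 3(a): 3
sum over floor = 12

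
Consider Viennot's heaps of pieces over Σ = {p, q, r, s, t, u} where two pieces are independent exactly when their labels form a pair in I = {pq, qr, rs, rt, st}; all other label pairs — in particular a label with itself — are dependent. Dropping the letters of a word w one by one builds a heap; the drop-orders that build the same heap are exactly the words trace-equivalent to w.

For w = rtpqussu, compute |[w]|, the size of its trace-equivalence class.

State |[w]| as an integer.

drop 0:r onto floor
drop 1:t onto floor
drop 2:p onto {0:r, 1:t}
drop 3:q onto {1:t}
drop 4:u onto {2:p, 3:q}
drop 5:s onto {4:u}
drop 6:s onto {5:s}
drop 7:u onto {6:s}
ground layer = {0:r, 1:t}
drop-orders for the pieces not yet dropped (sum over which currently-grounded one goes next):
  1 to go: {7} 1
  2 to go: {6,7} 1
  3 to go: {5,6,7} 1
  4 to go: {4,5,6,7} 1
  5 to go: {2,4,5,6,7} 1  {3,4,5,6,7} 1
  6 to go: {0,2,4,5,6,7} 1  {2,3,4,5,6,7} 2
  if 0:r drops first: 2 orders
  if 1:t drops first: 3 orders
heap linearizations: 5

5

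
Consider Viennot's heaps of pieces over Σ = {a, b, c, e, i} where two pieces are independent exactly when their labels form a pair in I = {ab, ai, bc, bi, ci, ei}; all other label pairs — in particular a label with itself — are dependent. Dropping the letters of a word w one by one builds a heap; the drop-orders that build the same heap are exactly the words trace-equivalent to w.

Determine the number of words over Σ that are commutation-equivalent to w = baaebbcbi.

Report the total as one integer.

drop 0:b onto floor
drop 1:a onto floor
drop 2:a onto {1:a}
drop 3:e onto {0:b, 2:a}
drop 4:b onto {3:e}
drop 5:b onto {4:b}
drop 6:c onto {3:e}
drop 7:b onto {5:b}
drop 8:i onto floor
ground layer = {0:b, 1:a, 8:i}
drop-orders for the pieces not yet dropped (sum over which currently-grounded one goes next):
  1 to go: {6} 1  {7} 1  {8} 1
  2 to go: {5,7} 1  {6,7} 2  {6,8} 2  {7,8} 2
  3 to go: {4,5,7} 1  {5,6,7} 3  {5,7,8} 3  {6,7,8} 6
  4 to go: {4,5,6,7} 4  {4,5,7,8} 4  {5,6,7,8} 12
  5 to go: {3,4,5,6,7} 4  {4,5,6,7,8} 20
  6 to go: {0,3,4,5,6,7} 4  {2,3,4,5,6,7} 4  {3,4,5,6,7,8} 24
  7 to go: {0,2,3,4,5,6,7} 8  {0,3,4,5,6,7,8} 28  {1,2,3,4,5,6,7} 4  {2,3,4,5,6,7,8} 28
  if 0:b drops first: 32 orders
  if 1:a drops first: 64 orders
  if 8:i drops first: 12 orders
heap linearizations: 108

108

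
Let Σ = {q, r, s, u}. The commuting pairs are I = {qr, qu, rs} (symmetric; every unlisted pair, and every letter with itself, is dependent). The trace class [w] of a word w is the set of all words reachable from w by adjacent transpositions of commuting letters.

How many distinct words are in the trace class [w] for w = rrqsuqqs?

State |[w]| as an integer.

piece 0:r — minimal
piece 1:r rests on {0:r}
piece 2:q — minimal
piece 3:s rests on {2:q}
piece 4:u rests on {1:r, 3:s}
piece 5:q rests on {3:s}
piece 6:q rests on {5:q}
piece 7:s rests on {4:u, 6:q}
minimal pieces: {0:r, 2:q}
ways to finish when only these pieces remain (= sum over removing one remaining piece with nothing left below it):
  1 left: {7}→1
  2 left: {4,7}→1  {6,7}→1
  3 left: {1,4,7}→1  {4,6,7}→2  {5,6,7}→1
  4 left: {0,1,4,7}→1  {1,4,6,7}→3  {4,5,6,7}→3
  5 left: {0,1,4,6,7}→4  {1,4,5,6,7}→6  {3,4,5,6,7}→3
  6 left: {0,1,4,5,6,7}→10  {1,3,4,5,6,7}→9  {2,3,4,5,6,7}→3
  placing 0:r first → 12 extensions
  placing 2:q first → 19 extensions
total linear extensions = 31

31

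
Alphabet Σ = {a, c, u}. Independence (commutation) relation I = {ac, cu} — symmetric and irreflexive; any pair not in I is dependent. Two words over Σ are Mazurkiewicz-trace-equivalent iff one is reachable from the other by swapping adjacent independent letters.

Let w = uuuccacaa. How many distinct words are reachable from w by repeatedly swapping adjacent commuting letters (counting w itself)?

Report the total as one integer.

drop 0:u onto floor
drop 1:u onto {0:u}
drop 2:u onto {1:u}
drop 3:c onto floor
drop 4:c onto {3:c}
drop 5:a onto {2:u}
drop 6:c onto {4:c}
drop 7:a onto {5:a}
drop 8:a onto {7:a}
ground layer = {0:u, 3:c}
drop-orders for the pieces not yet dropped (sum over which currently-grounded one goes next):
  1 to go: {6} 1  {8} 1
  2 to go: {4,6} 1  {6,8} 2  {7,8} 1
  3 to go: {3,4,6} 1  {4,6,8} 3  {5,7,8} 1  {6,7,8} 3
  4 to go: {2,5,7,8} 1  {3,4,6,8} 4  {4,6,7,8} 6  {5,6,7,8} 4
  5 to go: {1,2,5,7,8} 1  {2,5,6,7,8} 5  {3,4,6,7,8} 10  {4,5,6,7,8} 10
  6 to go: {0,1,2,5,7,8} 1  {1,2,5,6,7,8} 6  {2,4,5,6,7,8} 15  {3,4,5,6,7,8} 20
  7 to go: {0,1,2,5,6,7,8} 7  {1,2,4,5,6,7,8} 21  {2,3,4,5,6,7,8} 35
  if 0:u drops first: 56 orders
  if 3:c drops first: 28 orders
heap linearizations: 84

84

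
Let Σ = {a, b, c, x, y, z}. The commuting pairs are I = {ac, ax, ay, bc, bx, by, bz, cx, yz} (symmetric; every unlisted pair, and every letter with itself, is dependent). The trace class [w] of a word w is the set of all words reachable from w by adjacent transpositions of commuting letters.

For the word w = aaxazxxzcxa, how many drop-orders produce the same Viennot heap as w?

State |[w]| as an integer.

24

#0=a has no predecessor
#1=a depends on [0:a]
#2=x has no predecessor
#3=a depends on [1:a]
#4=z depends on [2:x, 3:a]
#5=x depends on [4:z]
#6=x depends on [5:x]
#7=z depends on [6:x]
#8=c depends on [7:z]
#9=x depends on [7:z]
#10=a depends on [7:z]
sources: [0:a, 2:x]
N(rest) = Σ N(rest − s) over sources s of rest; N(one piece) = 1:
  size 1 → [8]=1  [9]=1  [10]=1
  size 2 → [8,9]=2  [8,10]=2  [9,10]=2
  size 3 → [8,9,10]=6
  size 4 → [7,8,9,10]=6
  size 5 → [6,7,8,9,10]=6
  size 6 → [5,6,7,8,9,10]=6
  size 7 → [4,5,6,7,8,9,10]=6
  size 8 → [2,4,5,6,7,8,9,10]=6  [3,4,5,6,7,8,9,10]=6
  size 9 → [1,3,4,5,6,7,8,9,10]=6  [2,3,4,5,6,7,8,9,10]=12
  first=0(a) contributes 18
  first=2(x) contributes 6
|[w]| = 24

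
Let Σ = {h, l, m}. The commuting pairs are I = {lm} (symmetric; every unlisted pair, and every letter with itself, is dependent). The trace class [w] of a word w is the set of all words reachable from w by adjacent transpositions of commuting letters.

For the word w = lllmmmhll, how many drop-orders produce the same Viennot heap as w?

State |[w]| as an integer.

20

drop 0:l onto floor
drop 1:l onto {0:l}
drop 2:l onto {1:l}
drop 3:m onto floor
drop 4:m onto {3:m}
drop 5:m onto {4:m}
drop 6:h onto {2:l, 5:m}
drop 7:l onto {6:h}
drop 8:l onto {7:l}
ground layer = {0:l, 3:m}
drop-orders for the pieces not yet dropped (sum over which currently-grounded one goes next):
  1 to go: {8} 1
  2 to go: {7,8} 1
  3 to go: {6,7,8} 1
  4 to go: {2,6,7,8} 1  {5,6,7,8} 1
  5 to go: {1,2,6,7,8} 1  {2,5,6,7,8} 2  {4,5,6,7,8} 1
  6 to go: {0,1,2,6,7,8} 1  {1,2,5,6,7,8} 3  {2,4,5,6,7,8} 3  {3,4,5,6,7,8} 1
  7 to go: {0,1,2,5,6,7,8} 4  {1,2,4,5,6,7,8} 6  {2,3,4,5,6,7,8} 4
  if 0:l drops first: 10 orders
  if 3:m drops first: 10 orders
heap linearizations: 20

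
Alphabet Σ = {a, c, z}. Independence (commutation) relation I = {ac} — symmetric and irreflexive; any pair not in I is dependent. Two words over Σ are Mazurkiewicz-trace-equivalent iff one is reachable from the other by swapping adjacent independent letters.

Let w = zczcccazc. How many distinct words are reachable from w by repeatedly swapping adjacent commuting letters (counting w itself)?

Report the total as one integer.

0(z) covers ∅
1(c) covers 0:z
2(z) covers 1:c
3(c) covers 2:z
4(c) covers 3:c
5(c) covers 4:c
6(a) covers 2:z
7(z) covers 5:c, 6:a
8(c) covers 7:z
floor of heap: 0:z
completions by unplaced set U, small U first (add the entries for U minus each lowest piece of U):
  |U|=1: {8}:1
  |U|=2: {7,8}:1
  |U|=3: {5,7,8}:1  {6,7,8}:1
  |U|=4: {4,5,7,8}:1  {5,6,7,8}:2
  |U|=5: {3,4,5,7,8}:1  {4,5,6,7,8}:3
  |U|=6: {3,4,5,6,7,8}:4
  |U|=7: {2,3,4,5,6,7,8}:4
  start at 0(z): 4

4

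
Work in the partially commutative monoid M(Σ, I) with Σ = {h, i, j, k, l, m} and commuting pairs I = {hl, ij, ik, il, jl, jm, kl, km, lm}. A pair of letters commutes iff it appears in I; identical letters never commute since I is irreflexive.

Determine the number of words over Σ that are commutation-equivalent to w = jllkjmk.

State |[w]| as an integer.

#0=j has no predecessor
#1=l has no predecessor
#2=l depends on [1:l]
#3=k depends on [0:j]
#4=j depends on [3:k]
#5=m has no predecessor
#6=k depends on [4:j]
sources: [0:j, 1:l, 5:m]
N(rest) = Σ N(rest − s) over sources s of rest; N(one piece) = 1:
  size 1 → [2]=1  [5]=1  [6]=1
  size 2 → [1,2]=1  [2,5]=2  [2,6]=2  [4,6]=1  [5,6]=2
  size 3 → [1,2,5]=3  [1,2,6]=3  [2,4,6]=3  [2,5,6]=6  [3,4,6]=1  [4,5,6]=3
  size 4 → [0,3,4,6]=1  [1,2,4,6]=6  [1,2,5,6]=12  [2,3,4,6]=4  [2,4,5,6]=12  [3,4,5,6]=4
  size 5 → [0,2,3,4,6]=5  [0,3,4,5,6]=5  [1,2,3,4,6]=10  [1,2,4,5,6]=30  [2,3,4,5,6]=20
  first=0(j) contributes 60
  first=1(l) contributes 30
  first=5(m) contributes 15
|[w]| = 105

105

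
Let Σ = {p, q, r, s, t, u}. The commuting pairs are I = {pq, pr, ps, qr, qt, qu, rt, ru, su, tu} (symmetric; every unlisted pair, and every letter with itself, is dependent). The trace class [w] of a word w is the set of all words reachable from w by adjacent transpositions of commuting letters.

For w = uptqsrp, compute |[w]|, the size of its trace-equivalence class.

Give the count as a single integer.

drop 0:u onto floor
drop 1:p onto {0:u}
drop 2:t onto {1:p}
drop 3:q onto floor
drop 4:s onto {2:t, 3:q}
drop 5:r onto {4:s}
drop 6:p onto {2:t}
ground layer = {0:u, 3:q}
drop-orders for the pieces not yet dropped (sum over which currently-grounded one goes next):
  1 to go: {5} 1  {6} 1
  2 to go: {4,5} 1  {5,6} 2
  3 to go: {3,4,5} 1  {4,5,6} 3
  4 to go: {2,4,5,6} 3  {3,4,5,6} 4
  5 to go: {1,2,4,5,6} 3  {2,3,4,5,6} 7
  if 0:u drops first: 10 orders
  if 3:q drops first: 3 orders
heap linearizations: 13

13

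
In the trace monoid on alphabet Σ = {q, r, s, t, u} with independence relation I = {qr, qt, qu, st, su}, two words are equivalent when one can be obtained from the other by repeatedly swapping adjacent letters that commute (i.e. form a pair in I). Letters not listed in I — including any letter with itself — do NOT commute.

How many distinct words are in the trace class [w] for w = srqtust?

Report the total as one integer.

14

piece 0:s — minimal
piece 1:r rests on {0:s}
piece 2:q rests on {0:s}
piece 3:t rests on {1:r}
piece 4:u rests on {3:t}
piece 5:s rests on {1:r, 2:q}
piece 6:t rests on {4:u}
minimal pieces: {0:s}
ways to finish when only these pieces remain (= sum over removing one remaining piece with nothing left below it):
  1 left: {5}→1  {6}→1
  2 left: {2,5}→1  {4,6}→1  {5,6}→2
  3 left: {2,5,6}→3  {3,4,6}→1  {4,5,6}→3
  4 left: {2,4,5,6}→6  {3,4,5,6}→4
  5 left: {1,3,4,5,6}→4  {2,3,4,5,6}→10
  placing 0:s first → 14 extensions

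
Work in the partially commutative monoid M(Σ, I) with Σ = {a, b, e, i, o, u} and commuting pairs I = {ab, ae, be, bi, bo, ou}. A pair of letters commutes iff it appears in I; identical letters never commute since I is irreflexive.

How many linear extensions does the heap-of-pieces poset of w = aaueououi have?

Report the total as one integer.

piece 0:a — minimal
piece 1:a rests on {0:a}
piece 2:u rests on {1:a}
piece 3:e rests on {2:u}
piece 4:o rests on {3:e}
piece 5:u rests on {3:e}
piece 6:o rests on {4:o}
piece 7:u rests on {5:u}
piece 8:i rests on {6:o, 7:u}
minimal pieces: {0:a}
ways to finish when only these pieces remain (= sum over removing one remaining piece with nothing left below it):
  1 left: {8}→1
  2 left: {6,8}→1  {7,8}→1
  3 left: {4,6,8}→1  {5,7,8}→1  {6,7,8}→2
  4 left: {4,6,7,8}→3  {5,6,7,8}→3
  5 left: {4,5,6,7,8}→6
  6 left: {3,4,5,6,7,8}→6
  7 left: {2,3,4,5,6,7,8}→6
  placing 0:a first → 6 extensions

6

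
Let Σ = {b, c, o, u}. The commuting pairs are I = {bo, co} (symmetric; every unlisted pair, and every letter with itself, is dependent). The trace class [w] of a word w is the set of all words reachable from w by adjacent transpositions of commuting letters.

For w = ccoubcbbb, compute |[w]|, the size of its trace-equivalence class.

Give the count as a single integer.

piece 0:c — minimal
piece 1:c rests on {0:c}
piece 2:o — minimal
piece 3:u rests on {1:c, 2:o}
piece 4:b rests on {3:u}
piece 5:c rests on {4:b}
piece 6:b rests on {5:c}
piece 7:b rests on {6:b}
piece 8:b rests on {7:b}
minimal pieces: {0:c, 2:o}
ways to finish when only these pieces remain (= sum over removing one remaining piece with nothing left below it):
  1 left: {8}→1
  2 left: {7,8}→1
  3 left: {6,7,8}→1
  4 left: {5,6,7,8}→1
  5 left: {4,5,6,7,8}→1
  6 left: {3,4,5,6,7,8}→1
  7 left: {1,3,4,5,6,7,8}→1  {2,3,4,5,6,7,8}→1
  placing 0:c first → 2 extensions
  placing 2:o first → 1 extensions
total linear extensions = 3

3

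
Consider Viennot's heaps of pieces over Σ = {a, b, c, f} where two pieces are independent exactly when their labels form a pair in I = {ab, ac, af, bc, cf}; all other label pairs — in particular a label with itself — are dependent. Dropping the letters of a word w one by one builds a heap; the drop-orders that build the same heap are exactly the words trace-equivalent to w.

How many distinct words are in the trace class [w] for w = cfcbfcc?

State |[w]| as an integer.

35

piece 0:c — minimal
piece 1:f — minimal
piece 2:c rests on {0:c}
piece 3:b rests on {1:f}
piece 4:f rests on {3:b}
piece 5:c rests on {2:c}
piece 6:c rests on {5:c}
minimal pieces: {0:c, 1:f}
ways to finish when only these pieces remain (= sum over removing one remaining piece with nothing left below it):
  1 left: {4}→1  {6}→1
  2 left: {3,4}→1  {4,6}→2  {5,6}→1
  3 left: {1,3,4}→1  {2,5,6}→1  {3,4,6}→3  {4,5,6}→3
  4 left: {0,2,5,6}→1  {1,3,4,6}→4  {2,4,5,6}→4  {3,4,5,6}→6
  5 left: {0,2,4,5,6}→5  {1,3,4,5,6}→10  {2,3,4,5,6}→10
  placing 0:c first → 20 extensions
  placing 1:f first → 15 extensions
total linear extensions = 35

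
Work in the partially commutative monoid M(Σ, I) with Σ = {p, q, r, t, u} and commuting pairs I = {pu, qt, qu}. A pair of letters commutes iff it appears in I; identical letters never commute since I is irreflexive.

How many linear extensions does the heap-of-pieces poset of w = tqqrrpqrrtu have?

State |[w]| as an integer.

#0=t has no predecessor
#1=q has no predecessor
#2=q depends on [1:q]
#3=r depends on [0:t, 2:q]
#4=r depends on [3:r]
#5=p depends on [4:r]
#6=q depends on [5:p]
#7=r depends on [6:q]
#8=r depends on [7:r]
#9=t depends on [8:r]
#10=u depends on [9:t]
sources: [0:t, 1:q]
N(rest) = Σ N(rest − s) over sources s of rest; N(one piece) = 1:
  size 1 → [10]=1
  size 2 → [9,10]=1
  size 3 → [8,9,10]=1
  size 4 → [7,8,9,10]=1
  size 5 → [6,7,8,9,10]=1
  size 6 → [5,6,7,8,9,10]=1
  size 7 → [4,5,6,7,8,9,10]=1
  size 8 → [3,4,5,6,7,8,9,10]=1
  size 9 → [0,3,4,5,6,7,8,9,10]=1  [2,3,4,5,6,7,8,9,10]=1
  first=0(t) contributes 1
  first=1(q) contributes 2
|[w]| = 3

3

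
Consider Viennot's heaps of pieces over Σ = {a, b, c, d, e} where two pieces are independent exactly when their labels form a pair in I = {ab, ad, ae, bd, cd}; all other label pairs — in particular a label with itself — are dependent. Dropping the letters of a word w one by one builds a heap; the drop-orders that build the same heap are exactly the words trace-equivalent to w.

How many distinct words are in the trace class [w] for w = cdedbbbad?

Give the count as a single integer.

drop 0:c onto floor
drop 1:d onto floor
drop 2:e onto {0:c, 1:d}
drop 3:d onto {2:e}
drop 4:b onto {2:e}
drop 5:b onto {4:b}
drop 6:b onto {5:b}
drop 7:a onto {0:c}
drop 8:d onto {3:d}
ground layer = {0:c, 1:d}
drop-orders for the pieces not yet dropped (sum over which currently-grounded one goes next):
  1 to go: {6} 1  {7} 1  {8} 1
  2 to go: {3,8} 1  {5,6} 1  {6,7} 2  {6,8} 2  {7,8} 2
  3 to go: {3,6,8} 3  {3,7,8} 3  {4,5,6} 1  {5,6,7} 3  {5,6,8} 3  {6,7,8} 6
  4 to go: {3,5,6,8} 6  {3,6,7,8} 12  {4,5,6,7} 4  {4,5,6,8} 4  {5,6,7,8} 12
  5 to go: {3,4,5,6,8} 10  {3,5,6,7,8} 30  {4,5,6,7,8} 20
  6 to go: {2,3,4,5,6,8} 10  {3,4,5,6,7,8} 60
  7 to go: {1,2,3,4,5,6,8} 10  {2,3,4,5,6,7,8} 70
  if 0:c drops first: 80 orders
  if 1:d drops first: 70 orders
heap linearizations: 150

150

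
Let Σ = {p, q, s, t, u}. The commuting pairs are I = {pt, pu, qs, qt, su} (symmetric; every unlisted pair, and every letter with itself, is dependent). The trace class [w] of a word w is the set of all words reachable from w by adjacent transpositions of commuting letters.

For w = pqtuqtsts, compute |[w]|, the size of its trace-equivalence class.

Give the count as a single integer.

piece 0:p — minimal
piece 1:q rests on {0:p}
piece 2:t — minimal
piece 3:u rests on {1:q, 2:t}
piece 4:q rests on {3:u}
piece 5:t rests on {3:u}
piece 6:s rests on {5:t}
piece 7:t rests on {6:s}
piece 8:s rests on {7:t}
minimal pieces: {0:p, 2:t}
ways to finish when only these pieces remain (= sum over removing one remaining piece with nothing left below it):
  1 left: {4}→1  {8}→1
  2 left: {4,8}→2  {7,8}→1
  3 left: {4,7,8}→3  {6,7,8}→1
  4 left: {4,6,7,8}→4  {5,6,7,8}→1
  5 left: {4,5,6,7,8}→5
  6 left: {3,4,5,6,7,8}→5
  7 left: {1,3,4,5,6,7,8}→5  {2,3,4,5,6,7,8}→5
  placing 0:p first → 10 extensions
  placing 2:t first → 5 extensions
total linear extensions = 15

15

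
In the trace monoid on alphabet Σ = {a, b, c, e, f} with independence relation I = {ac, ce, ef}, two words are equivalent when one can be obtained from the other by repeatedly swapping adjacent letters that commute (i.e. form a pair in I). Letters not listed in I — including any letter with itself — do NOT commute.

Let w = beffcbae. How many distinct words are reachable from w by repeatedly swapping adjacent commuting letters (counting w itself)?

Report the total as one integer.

0(b) covers ∅
1(e) covers 0:b
2(f) covers 0:b
3(f) covers 2:f
4(c) covers 3:f
5(b) covers 1:e, 4:c
6(a) covers 5:b
7(e) covers 6:a
floor of heap: 0:b
completions by unplaced set U, small U first (add the entries for U minus each lowest piece of U):
  |U|=1: {7}:1
  |U|=2: {6,7}:1
  |U|=3: {5,6,7}:1
  |U|=4: {1,5,6,7}:1  {4,5,6,7}:1
  |U|=5: {1,4,5,6,7}:2  {3,4,5,6,7}:1
  |U|=6: {1,3,4,5,6,7}:3  {2,3,4,5,6,7}:1
  start at 0(b): 4

4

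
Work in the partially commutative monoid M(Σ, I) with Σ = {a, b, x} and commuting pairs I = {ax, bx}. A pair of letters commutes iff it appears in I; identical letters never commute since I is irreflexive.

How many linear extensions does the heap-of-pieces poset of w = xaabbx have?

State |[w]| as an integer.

15

#0=x has no predecessor
#1=a has no predecessor
#2=a depends on [1:a]
#3=b depends on [2:a]
#4=b depends on [3:b]
#5=x depends on [0:x]
sources: [0:x, 1:a]
N(rest) = Σ N(rest − s) over sources s of rest; N(one piece) = 1:
  size 1 → [4]=1  [5]=1
  size 2 → [0,5]=1  [3,4]=1  [4,5]=2
  size 3 → [0,4,5]=3  [2,3,4]=1  [3,4,5]=3
  size 4 → [0,3,4,5]=6  [1,2,3,4]=1  [2,3,4,5]=4
  first=0(x) contributes 5
  first=1(a) contributes 10
|[w]| = 15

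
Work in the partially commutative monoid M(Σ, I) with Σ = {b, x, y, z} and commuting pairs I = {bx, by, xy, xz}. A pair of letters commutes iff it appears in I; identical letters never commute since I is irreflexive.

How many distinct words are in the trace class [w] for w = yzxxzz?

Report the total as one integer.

0(y) covers ∅
1(z) covers 0:y
2(x) covers ∅
3(x) covers 2:x
4(z) covers 1:z
5(z) covers 4:z
floor of heap: 0:y, 2:x
completions by unplaced set U, small U first (add the entries for U minus each lowest piece of U):
  |U|=1: {3}:1  {5}:1
  |U|=2: {2,3}:1  {3,5}:2  {4,5}:1
  |U|=3: {1,4,5}:1  {2,3,5}:3  {3,4,5}:3
  |U|=4: {0,1,4,5}:1  {1,3,4,5}:4  {2,3,4,5}:6
  start at 0(y): 10
  start at 2(x): 5
sum over floor = 15

15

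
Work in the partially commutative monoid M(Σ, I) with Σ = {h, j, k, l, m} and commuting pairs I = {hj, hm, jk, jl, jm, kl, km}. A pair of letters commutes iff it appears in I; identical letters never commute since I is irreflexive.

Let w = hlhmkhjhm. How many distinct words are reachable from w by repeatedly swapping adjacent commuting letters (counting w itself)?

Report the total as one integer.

135

drop 0:h onto floor
drop 1:l onto {0:h}
drop 2:h onto {1:l}
drop 3:m onto {1:l}
drop 4:k onto {2:h}
drop 5:h onto {4:k}
drop 6:j onto floor
drop 7:h onto {5:h}
drop 8:m onto {3:m}
ground layer = {0:h, 6:j}
drop-orders for the pieces not yet dropped (sum over which currently-grounded one goes next):
  1 to go: {6} 1  {7} 1  {8} 1
  2 to go: {3,8} 1  {5,7} 1  {6,7} 2  {6,8} 2  {7,8} 2
  3 to go: {3,6,8} 3  {3,7,8} 3  {4,5,7} 1  {5,6,7} 3  {5,7,8} 3  {6,7,8} 6
  4 to go: {2,4,5,7} 1  {3,5,7,8} 6  {3,6,7,8} 12  {4,5,6,7} 4  {4,5,7,8} 4  {5,6,7,8} 12
  5 to go: {2,4,5,6,7} 5  {2,4,5,7,8} 5  {3,4,5,7,8} 10  {3,5,6,7,8} 30  {4,5,6,7,8} 20
  6 to go: {2,3,4,5,7,8} 15  {2,4,5,6,7,8} 30  {3,4,5,6,7,8} 60
  7 to go: {1,2,3,4,5,7,8} 15  {2,3,4,5,6,7,8} 105
  if 0:h drops first: 120 orders
  if 6:j drops first: 15 orders
heap linearizations: 135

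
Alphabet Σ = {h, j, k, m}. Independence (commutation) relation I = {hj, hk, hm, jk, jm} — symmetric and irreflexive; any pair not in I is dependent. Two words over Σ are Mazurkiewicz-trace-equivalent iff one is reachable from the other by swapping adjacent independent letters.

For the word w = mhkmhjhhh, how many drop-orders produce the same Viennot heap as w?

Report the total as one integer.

504

drop 0:m onto floor
drop 1:h onto floor
drop 2:k onto {0:m}
drop 3:m onto {2:k}
drop 4:h onto {1:h}
drop 5:j onto floor
drop 6:h onto {4:h}
drop 7:h onto {6:h}
drop 8:h onto {7:h}
ground layer = {0:m, 1:h, 5:j}
drop-orders for the pieces not yet dropped (sum over which currently-grounded one goes next):
  1 to go: {3} 1  {5} 1  {8} 1
  2 to go: {2,3} 1  {3,5} 2  {3,8} 2  {5,8} 2  {7,8} 1
  3 to go: {0,2,3} 1  {2,3,5} 3  {2,3,8} 3  {3,5,8} 6  {3,7,8} 3  {5,7,8} 3  {6,7,8} 1
  4 to go: {0,2,3,5} 4  {0,2,3,8} 4  {2,3,5,8} 12  {2,3,7,8} 6  {3,5,7,8} 12  {3,6,7,8} 4  {4,6,7,8} 1  {5,6,7,8} 4
  5 to go: {0,2,3,5,8} 20  {0,2,3,7,8} 10  {1,4,6,7,8} 1  {2,3,5,7,8} 30  {2,3,6,7,8} 10  {3,4,6,7,8} 5  {3,5,6,7,8} 20  {4,5,6,7,8} 5
  6 to go: {0,2,3,5,7,8} 60  {0,2,3,6,7,8} 20  {1,3,4,6,7,8} 6  {1,4,5,6,7,8} 6  {2,3,4,6,7,8} 15  {2,3,5,6,7,8} 60  {3,4,5,6,7,8} 30
  7 to go: {0,2,3,4,6,7,8} 35  {0,2,3,5,6,7,8} 140  {1,2,3,4,6,7,8} 21  {1,3,4,5,6,7,8} 42  {2,3,4,5,6,7,8} 105
  if 0:m drops first: 168 orders
  if 1:h drops first: 280 orders
  if 5:j drops first: 56 orders
heap linearizations: 504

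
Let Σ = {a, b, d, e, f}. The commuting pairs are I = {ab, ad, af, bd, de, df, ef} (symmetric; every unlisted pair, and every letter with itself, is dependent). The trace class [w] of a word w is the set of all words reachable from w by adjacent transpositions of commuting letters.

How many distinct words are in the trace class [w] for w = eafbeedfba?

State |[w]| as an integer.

390

0(e) covers ∅
1(a) covers 0:e
2(f) covers ∅
3(b) covers 0:e, 2:f
4(e) covers 1:a, 3:b
5(e) covers 4:e
6(d) covers ∅
7(f) covers 3:b
8(b) covers 5:e, 7:f
9(a) covers 5:e
floor of heap: 0:e, 2:f, 6:d
completions by unplaced set U, small U first (add the entries for U minus each lowest piece of U):
  |U|=1: {6}:1  {8}:1  {9}:1
  |U|=2: {6,8}:2  {6,9}:2  {7,8}:1  {8,9}:2
  |U|=3: {5,8,9}:2  {6,7,8}:3  {6,8,9}:6  {7,8,9}:3
  |U|=4: {4,5,8,9}:2  {5,6,8,9}:8  {5,7,8,9}:5  {6,7,8,9}:12
  |U|=5: {1,4,5,8,9}:2  {4,5,6,8,9}:10  {4,5,7,8,9}:7  {5,6,7,8,9}:25
  |U|=6: {1,4,5,6,8,9}:12  {1,4,5,7,8,9}:9  {3,4,5,7,8,9}:7  {4,5,6,7,8,9}:42
  |U|=7: {1,3,4,5,7,8,9}:16  {1,4,5,6,7,8,9}:63  {2,3,4,5,7,8,9}:7  {3,4,5,6,7,8,9}:49
  |U|=8: {0,1,3,4,5,7,8,9}:16  {1,2,3,4,5,7,8,9}:23  {1,3,4,5,6,7,8,9}:128  {2,3,4,5,6,7,8,9}:56
  start at 0(e): 207
  start at 2(f): 144
  start at 6(d): 39
sum over floor = 390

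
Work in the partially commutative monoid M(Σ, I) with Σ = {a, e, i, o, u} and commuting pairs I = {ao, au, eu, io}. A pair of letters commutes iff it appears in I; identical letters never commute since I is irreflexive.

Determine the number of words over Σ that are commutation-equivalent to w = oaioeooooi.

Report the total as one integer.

0(o) covers ∅
1(a) covers ∅
2(i) covers 1:a
3(o) covers 0:o
4(e) covers 2:i, 3:o
5(o) covers 4:e
6(o) covers 5:o
7(o) covers 6:o
8(o) covers 7:o
9(i) covers 4:e
floor of heap: 0:o, 1:a
completions by unplaced set U, small U first (add the entries for U minus each lowest piece of U):
  |U|=1: {8}:1  {9}:1
  |U|=2: {7,8}:1  {8,9}:2
  |U|=3: {6,7,8}:1  {7,8,9}:3
  |U|=4: {5,6,7,8}:1  {6,7,8,9}:4
  |U|=5: {5,6,7,8,9}:5
  |U|=6: {4,5,6,7,8,9}:5
  |U|=7: {2,4,5,6,7,8,9}:5  {3,4,5,6,7,8,9}:5
  |U|=8: {0,3,4,5,6,7,8,9}:5  {1,2,4,5,6,7,8,9}:5  {2,3,4,5,6,7,8,9}:10
  start at 0(o): 15
  start at 1(a): 15
sum over floor = 30

30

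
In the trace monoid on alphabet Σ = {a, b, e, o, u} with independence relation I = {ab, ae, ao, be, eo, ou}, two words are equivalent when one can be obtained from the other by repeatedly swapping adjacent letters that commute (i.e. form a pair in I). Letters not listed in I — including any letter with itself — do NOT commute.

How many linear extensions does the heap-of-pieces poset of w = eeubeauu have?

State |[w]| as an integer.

6

#0=e has no predecessor
#1=e depends on [0:e]
#2=u depends on [1:e]
#3=b depends on [2:u]
#4=e depends on [2:u]
#5=a depends on [2:u]
#6=u depends on [3:b, 4:e, 5:a]
#7=u depends on [6:u]
sources: [0:e]
N(rest) = Σ N(rest − s) over sources s of rest; N(one piece) = 1:
  size 1 → [7]=1
  size 2 → [6,7]=1
  size 3 → [3,6,7]=1  [4,6,7]=1  [5,6,7]=1
  size 4 → [3,4,6,7]=2  [3,5,6,7]=2  [4,5,6,7]=2
  size 5 → [3,4,5,6,7]=6
  size 6 → [2,3,4,5,6,7]=6
  first=0(e) contributes 6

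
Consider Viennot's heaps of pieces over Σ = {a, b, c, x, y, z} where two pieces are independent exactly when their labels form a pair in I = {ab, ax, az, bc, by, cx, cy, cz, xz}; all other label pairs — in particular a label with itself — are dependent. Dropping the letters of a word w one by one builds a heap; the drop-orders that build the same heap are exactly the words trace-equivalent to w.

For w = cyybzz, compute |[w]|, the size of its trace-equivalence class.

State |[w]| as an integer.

18

#0=c has no predecessor
#1=y has no predecessor
#2=y depends on [1:y]
#3=b has no predecessor
#4=z depends on [2:y, 3:b]
#5=z depends on [4:z]
sources: [0:c, 1:y, 3:b]
N(rest) = Σ N(rest − s) over sources s of rest; N(one piece) = 1:
  size 1 → [0]=1  [5]=1
  size 2 → [0,5]=2  [4,5]=1
  size 3 → [0,4,5]=3  [2,4,5]=1  [3,4,5]=1
  size 4 → [0,2,4,5]=4  [0,3,4,5]=4  [1,2,4,5]=1  [2,3,4,5]=2
  first=0(c) contributes 3
  first=1(y) contributes 10
  first=3(b) contributes 5
|[w]| = 18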